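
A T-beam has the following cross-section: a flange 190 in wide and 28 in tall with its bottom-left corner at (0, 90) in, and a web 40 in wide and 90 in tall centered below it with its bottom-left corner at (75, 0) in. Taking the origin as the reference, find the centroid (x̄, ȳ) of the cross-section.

x̄ = 95.00 in, ȳ = 80.19 in

Part | A | x̄ᵢ | ȳᵢ | A·x̄ᵢ | A·ȳᵢ
web | 3600.00 | 95.00 | 45.00 | 342000.00 | 162000.00
flange | 5320.00 | 95.00 | 104.00 | 505400.00 | 553280.00
Σ | 8920.00 |  |  | 847400.00 | 715280.00
x̄ = 847400.00 / 8920.00 = 95.00 in
ȳ = 715280.00 / 8920.00 = 80.19 in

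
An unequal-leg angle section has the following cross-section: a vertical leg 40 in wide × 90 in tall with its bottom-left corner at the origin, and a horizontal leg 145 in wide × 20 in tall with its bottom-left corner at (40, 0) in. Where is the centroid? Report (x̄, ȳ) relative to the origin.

x̄ = 61.27 in, ȳ = 29.38 in

vertical leg: A = 40 × 90 = 3600.00, centroid at (20.00, 45.00).
horizontal leg: A = 145 × 20 = 2900.00, centroid at (112.50, 10.00).
ΣA = 6500.00 in²
ΣAx̄ = (3600.00)(20.00) + (2900.00)(112.50) = 398250.00 in³
ΣAȳ = (3600.00)(45.00) + (2900.00)(10.00) = 191000.00 in³
x̄ = 398250.00 / 6500.00 = 61.27 in
ȳ = 191000.00 / 6500.00 = 29.38 in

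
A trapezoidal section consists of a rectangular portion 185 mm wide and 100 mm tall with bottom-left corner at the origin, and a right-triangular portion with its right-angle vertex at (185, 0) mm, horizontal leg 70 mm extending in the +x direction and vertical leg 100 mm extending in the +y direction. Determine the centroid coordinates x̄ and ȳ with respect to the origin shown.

x̄ = 110.93 mm, ȳ = 47.35 mm

Part | A | x̄ᵢ | ȳᵢ | A·x̄ᵢ | A·ȳᵢ
rectangular portion | 18500.00 | 92.50 | 50.00 | 1711250.00 | 925000.00
triangular portion | 3500.00 | 208.33 | 33.33 | 729166.67 | 116666.67
Σ | 22000.00 |  |  | 2440416.67 | 1041666.67
x̄ = 2440416.67 / 22000.00 = 110.93 mm
ȳ = 1041666.67 / 22000.00 = 47.35 mm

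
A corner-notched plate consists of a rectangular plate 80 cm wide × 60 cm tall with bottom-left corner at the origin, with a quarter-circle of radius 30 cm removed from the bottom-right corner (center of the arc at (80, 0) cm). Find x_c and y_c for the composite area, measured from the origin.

plate: A = 80 × 60 = 4800.00, centroid at (40.00, 30.00).
removed quarter-circle: A = −¼π·30² = -706.86, centroid at (67.27, 12.73).
ΣA = 4093.14 cm², ΣAx_c = 144451.33 cm³, ΣAy_c = 135000.00 cm³.
x_c = 144451.33/4093.14 = 35.29 cm; y_c = 135000.00/4093.14 = 32.98 cm.

x_c = 35.29 cm, y_c = 32.98 cm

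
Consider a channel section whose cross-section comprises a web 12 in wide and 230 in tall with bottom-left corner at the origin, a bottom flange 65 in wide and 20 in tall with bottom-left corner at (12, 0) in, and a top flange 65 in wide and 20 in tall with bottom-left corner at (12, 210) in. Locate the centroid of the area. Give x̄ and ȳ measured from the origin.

Part | A | x̄ᵢ | ȳᵢ | A·x̄ᵢ | A·ȳᵢ
web | 2760.00 | 6.00 | 115.00 | 16560.00 | 317400.00
bottom flange | 1300.00 | 44.50 | 10.00 | 57850.00 | 13000.00
top flange | 1300.00 | 44.50 | 220.00 | 57850.00 | 286000.00
Σ | 5360.00 |  |  | 132260.00 | 616400.00
x̄ = 132260.00 / 5360.00 = 24.68 in
ȳ = 616400.00 / 5360.00 = 115.00 in

x̄ = 24.68 in, ȳ = 115.00 in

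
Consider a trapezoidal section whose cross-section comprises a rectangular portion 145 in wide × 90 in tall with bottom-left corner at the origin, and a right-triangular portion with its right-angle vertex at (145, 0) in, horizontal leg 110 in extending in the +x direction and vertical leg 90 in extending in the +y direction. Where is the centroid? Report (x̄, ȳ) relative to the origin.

x̄ = 102.52 in, ȳ = 40.88 in

rectangular portion: A = 145 × 90 = 13050.00, centroid at (72.50, 45.00).
triangular portion: A = ½·110·90 = 4950.00, centroid at (181.67, 30.00).
ΣA = 18000.00 in², ΣAx̄ = 1845375.00 in³, ΣAȳ = 735750.00 in³.
x̄ = 1845375.00/18000.00 = 102.52 in; ȳ = 735750.00/18000.00 = 40.88 in.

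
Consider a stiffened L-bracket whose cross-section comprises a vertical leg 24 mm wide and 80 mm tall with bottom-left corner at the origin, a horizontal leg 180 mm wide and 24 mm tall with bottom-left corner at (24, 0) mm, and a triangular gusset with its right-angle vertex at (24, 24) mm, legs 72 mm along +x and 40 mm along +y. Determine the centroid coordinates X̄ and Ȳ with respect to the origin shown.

X̄ = 76.12 mm, Ȳ = 23.75 mm

vertical leg: A = 24 × 80 = 1920.00, centroid at (12.00, 40.00).
horizontal leg: A = 180 × 24 = 4320.00, centroid at (114.00, 12.00).
gusset: A = ½·72·40 = 1440.00, centroid at (48.00, 37.33).
ΣA = 7680.00 mm²
ΣAX̄ = (1920.00)(12.00) + (4320.00)(114.00) + (1440.00)(48.00) = 584640.00 mm³
ΣAȲ = (1920.00)(40.00) + (4320.00)(12.00) + (1440.00)(37.33) = 182400.00 mm³
X̄ = 584640.00 / 7680.00 = 76.12 mm
Ȳ = 182400.00 / 7680.00 = 23.75 mm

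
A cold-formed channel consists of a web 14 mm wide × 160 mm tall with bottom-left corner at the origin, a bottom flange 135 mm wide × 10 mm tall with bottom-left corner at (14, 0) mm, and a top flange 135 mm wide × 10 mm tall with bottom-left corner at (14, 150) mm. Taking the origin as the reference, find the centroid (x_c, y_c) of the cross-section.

x_c = 47.72 mm, y_c = 80.00 mm

web: A = 14 × 160 = 2240.00, centroid at (7.00, 80.00).
bottom flange: A = 135 × 10 = 1350.00, centroid at (81.50, 5.00).
top flange: A = 135 × 10 = 1350.00, centroid at (81.50, 155.00).
ΣA = 4940.00 mm², ΣAx_c = 235730.00 mm³, ΣAy_c = 395200.00 mm³.
x_c = 235730.00/4940.00 = 47.72 mm; y_c = 395200.00/4940.00 = 80.00 mm.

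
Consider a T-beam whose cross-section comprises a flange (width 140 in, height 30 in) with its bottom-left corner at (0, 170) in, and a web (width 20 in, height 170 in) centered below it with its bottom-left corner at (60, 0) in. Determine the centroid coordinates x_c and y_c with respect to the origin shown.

Part | A | x̄ᵢ | ȳᵢ | A·x̄ᵢ | A·ȳᵢ
web | 3400.00 | 70.00 | 85.00 | 238000.00 | 289000.00
flange | 4200.00 | 70.00 | 185.00 | 294000.00 | 777000.00
Σ | 7600.00 |  |  | 532000.00 | 1066000.00
x_c = 532000.00 / 7600.00 = 70.00 in
y_c = 1066000.00 / 7600.00 = 140.26 in

x_c = 70.00 in, y_c = 140.26 in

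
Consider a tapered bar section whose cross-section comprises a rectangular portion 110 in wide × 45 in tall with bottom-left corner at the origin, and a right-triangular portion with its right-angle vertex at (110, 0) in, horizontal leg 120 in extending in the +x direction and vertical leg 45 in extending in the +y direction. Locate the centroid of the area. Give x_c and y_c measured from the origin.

x_c = 88.53 in, y_c = 19.85 in

rectangular portion: A = 110 × 45 = 4950.00, centroid at (55.00, 22.50).
triangular portion: A = ½·120·45 = 2700.00, centroid at (150.00, 15.00).
ΣA = 7650.00 in²
ΣAx_c = (4950.00)(55.00) + (2700.00)(150.00) = 677250.00 in³
ΣAy_c = (4950.00)(22.50) + (2700.00)(15.00) = 151875.00 in³
x_c = 677250.00 / 7650.00 = 88.53 in
y_c = 151875.00 / 7650.00 = 19.85 in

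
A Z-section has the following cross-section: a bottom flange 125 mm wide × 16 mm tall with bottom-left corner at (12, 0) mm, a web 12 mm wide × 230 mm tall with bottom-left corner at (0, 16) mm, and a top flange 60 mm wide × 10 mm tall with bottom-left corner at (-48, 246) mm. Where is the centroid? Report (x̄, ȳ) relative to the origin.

bottom flange: A = 125 × 16 = 2000.00, centroid at (74.50, 8.00).
web: A = 12 × 230 = 2760.00, centroid at (6.00, 131.00).
top flange: A = 60 × 10 = 600.00, centroid at (-18.00, 251.00).
ΣA = 5360.00 mm²
ΣAx̄ = (2000.00)(74.50) + (2760.00)(6.00) + (600.00)(-18.00) = 154760.00 mm³
ΣAȳ = (2000.00)(8.00) + (2760.00)(131.00) + (600.00)(251.00) = 528160.00 mm³
x̄ = 154760.00 / 5360.00 = 28.87 mm
ȳ = 528160.00 / 5360.00 = 98.54 mm

x̄ = 28.87 mm, ȳ = 98.54 mm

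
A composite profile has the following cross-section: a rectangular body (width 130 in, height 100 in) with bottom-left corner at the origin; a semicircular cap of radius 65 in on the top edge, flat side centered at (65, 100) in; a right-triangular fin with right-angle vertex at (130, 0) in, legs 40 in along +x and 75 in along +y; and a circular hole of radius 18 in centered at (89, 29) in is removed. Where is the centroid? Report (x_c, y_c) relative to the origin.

rectangular body: A = 130 × 100 = 13000.00, centroid at (65.00, 50.00).
semicircular top: A = ½π·65² = 6636.61, centroid at (65.00, 127.59).
triangular fin: A = ½·40·75 = 1500.00, centroid at (143.33, 25.00).
hole: A = −π·18² = -1017.88, centroid at (89.00, 29.00).
ΣA = 20118.74 in², ΣAx_c = 1400788.98 in³, ΣAy_c = 1504726.38 in³.
x_c = 1400788.98/20118.74 = 69.63 in; y_c = 1504726.38/20118.74 = 74.79 in.

x_c = 69.63 in, y_c = 74.79 in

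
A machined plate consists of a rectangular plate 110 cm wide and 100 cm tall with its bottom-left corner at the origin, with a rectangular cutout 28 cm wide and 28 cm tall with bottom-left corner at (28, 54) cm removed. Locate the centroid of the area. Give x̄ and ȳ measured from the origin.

Part | A | x̄ᵢ | ȳᵢ | A·x̄ᵢ | A·ȳᵢ
plate | 11000.00 | 55.00 | 50.00 | 605000.00 | 550000.00
hole | -784.00 | 42.00 | 68.00 | -32928.00 | -53312.00
Σ | 10216.00 |  |  | 572072.00 | 496688.00
x̄ = 572072.00 / 10216.00 = 56.00 cm
ȳ = 496688.00 / 10216.00 = 48.62 cm

x̄ = 56.00 cm, ȳ = 48.62 cm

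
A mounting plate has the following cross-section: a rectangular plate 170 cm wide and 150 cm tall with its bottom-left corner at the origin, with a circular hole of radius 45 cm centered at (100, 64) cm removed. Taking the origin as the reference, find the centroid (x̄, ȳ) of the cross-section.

x̄ = 80.01 cm, ȳ = 78.66 cm

Part | A | x̄ᵢ | ȳᵢ | A·x̄ᵢ | A·ȳᵢ
plate | 25500.00 | 85.00 | 75.00 | 2167500.00 | 1912500.00
hole | -6361.73 | 100.00 | 64.00 | -636172.51 | -407150.41
Σ | 19138.27 |  |  | 1531327.49 | 1505349.59
x̄ = 1531327.49 / 19138.27 = 80.01 cm
ȳ = 1505349.59 / 19138.27 = 78.66 cm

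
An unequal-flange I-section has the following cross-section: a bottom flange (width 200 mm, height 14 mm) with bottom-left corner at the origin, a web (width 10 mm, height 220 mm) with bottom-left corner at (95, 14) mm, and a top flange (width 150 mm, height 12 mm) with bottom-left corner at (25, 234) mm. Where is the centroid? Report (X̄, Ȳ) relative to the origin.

bottom flange: A = 200 × 14 = 2800.00, centroid at (100.00, 7.00).
web: A = 10 × 220 = 2200.00, centroid at (100.00, 124.00).
top flange: A = 150 × 12 = 1800.00, centroid at (100.00, 240.00).
ΣA = 6800.00 mm²
ΣAX̄ = (2800.00)(100.00) + (2200.00)(100.00) + (1800.00)(100.00) = 680000.00 mm³
ΣAȲ = (2800.00)(7.00) + (2200.00)(124.00) + (1800.00)(240.00) = 724400.00 mm³
X̄ = 680000.00 / 6800.00 = 100.00 mm
Ȳ = 724400.00 / 6800.00 = 106.53 mm

X̄ = 100.00 mm, Ȳ = 106.53 mm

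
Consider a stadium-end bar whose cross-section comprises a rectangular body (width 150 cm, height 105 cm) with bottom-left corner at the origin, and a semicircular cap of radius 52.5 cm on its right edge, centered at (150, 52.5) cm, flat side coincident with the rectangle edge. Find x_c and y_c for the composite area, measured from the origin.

rectangular body: A = 150 × 105 = 15750.00, centroid at (75.00, 52.50).
semicircular end: A = ½π·52.5² = 4329.51, centroid at (172.28, 52.50).
ΣA = 20079.51 cm²
ΣAx_c = (15750.00)(75.00) + (4329.51)(172.28) = 1927144.86 cm³
ΣAy_c = (15750.00)(52.50) + (4329.51)(52.50) = 1054174.14 cm³
x_c = 1927144.86 / 20079.51 = 95.98 cm
y_c = 1054174.14 / 20079.51 = 52.50 cm

x_c = 95.98 cm, y_c = 52.50 cm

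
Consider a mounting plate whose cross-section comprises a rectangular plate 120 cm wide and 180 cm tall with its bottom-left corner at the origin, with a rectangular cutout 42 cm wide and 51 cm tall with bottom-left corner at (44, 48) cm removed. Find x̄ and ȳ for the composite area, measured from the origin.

plate: A = 120 × 180 = 21600.00, centroid at (60.00, 90.00).
hole: A = −(42 × 51) = -2142.00, centroid at (65.00, 73.50).
ΣA = 19458.00 cm², ΣAx̄ = 1156770.00 cm³, ΣAȳ = 1786563.00 cm³.
x̄ = 1156770.00/19458.00 = 59.45 cm; ȳ = 1786563.00/19458.00 = 91.82 cm.

x̄ = 59.45 cm, ȳ = 91.82 cm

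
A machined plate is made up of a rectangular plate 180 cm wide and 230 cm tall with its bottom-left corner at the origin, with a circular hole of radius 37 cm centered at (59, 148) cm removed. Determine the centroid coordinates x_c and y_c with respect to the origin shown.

x_c = 93.59 cm, y_c = 111.17 cm

Part | A | x̄ᵢ | ȳᵢ | A·x̄ᵢ | A·ȳᵢ
plate | 41400.00 | 90.00 | 115.00 | 3726000.00 | 4761000.00
hole | -4300.84 | 59.00 | 148.00 | -253749.58 | -636524.37
Σ | 37099.16 |  |  | 3472250.42 | 4124475.63
x_c = 3472250.42 / 37099.16 = 93.59 cm
y_c = 4124475.63 / 37099.16 = 111.17 cm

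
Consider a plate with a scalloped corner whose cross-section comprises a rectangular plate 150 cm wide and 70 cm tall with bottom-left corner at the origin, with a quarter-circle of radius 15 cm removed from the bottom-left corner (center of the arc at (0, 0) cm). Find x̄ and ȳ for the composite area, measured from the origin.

plate: A = 150 × 70 = 10500.00, centroid at (75.00, 35.00).
removed quarter-circle: A = −¼π·15² = -176.71, centroid at (6.37, 6.37).
ΣA = 10323.29 cm²
ΣAx̄ = (10500.00)(75.00) + (-176.71)(6.37) = 786375.00 cm³
ΣAȳ = (10500.00)(35.00) + (-176.71)(6.37) = 366375.00 cm³
x̄ = 786375.00 / 10323.29 = 76.17 cm
ȳ = 366375.00 / 10323.29 = 35.49 cm

x̄ = 76.17 cm, ȳ = 35.49 cm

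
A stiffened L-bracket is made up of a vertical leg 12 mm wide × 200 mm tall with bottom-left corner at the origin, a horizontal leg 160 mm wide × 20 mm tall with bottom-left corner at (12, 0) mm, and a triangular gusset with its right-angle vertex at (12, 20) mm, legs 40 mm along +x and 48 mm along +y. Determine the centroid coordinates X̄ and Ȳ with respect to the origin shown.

X̄ = 50.78 mm, Ȳ = 46.73 mm

Part | A | x̄ᵢ | ȳᵢ | A·x̄ᵢ | A·ȳᵢ
vertical leg | 2400.00 | 6.00 | 100.00 | 14400.00 | 240000.00
horizontal leg | 3200.00 | 92.00 | 10.00 | 294400.00 | 32000.00
gusset | 960.00 | 25.33 | 36.00 | 24320.00 | 34560.00
Σ | 6560.00 |  |  | 333120.00 | 306560.00
X̄ = 333120.00 / 6560.00 = 50.78 mm
Ȳ = 306560.00 / 6560.00 = 46.73 mm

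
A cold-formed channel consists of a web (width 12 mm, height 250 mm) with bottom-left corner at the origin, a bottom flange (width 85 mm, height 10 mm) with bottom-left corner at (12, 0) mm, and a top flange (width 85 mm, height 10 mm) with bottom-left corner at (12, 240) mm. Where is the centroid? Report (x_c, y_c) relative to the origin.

web: A = 12 × 250 = 3000.00, centroid at (6.00, 125.00).
bottom flange: A = 85 × 10 = 850.00, centroid at (54.50, 5.00).
top flange: A = 85 × 10 = 850.00, centroid at (54.50, 245.00).
ΣA = 4700.00 mm²
ΣAx_c = (3000.00)(6.00) + (850.00)(54.50) + (850.00)(54.50) = 110650.00 mm³
ΣAy_c = (3000.00)(125.00) + (850.00)(5.00) + (850.00)(245.00) = 587500.00 mm³
x_c = 110650.00 / 4700.00 = 23.54 mm
y_c = 587500.00 / 4700.00 = 125.00 mm

x_c = 23.54 mm, y_c = 125.00 mm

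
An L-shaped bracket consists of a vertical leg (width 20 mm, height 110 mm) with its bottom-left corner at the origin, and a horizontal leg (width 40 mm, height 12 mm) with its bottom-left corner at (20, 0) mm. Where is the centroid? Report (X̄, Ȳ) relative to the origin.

Part | A | x̄ᵢ | ȳᵢ | A·x̄ᵢ | A·ȳᵢ
vertical leg | 2200.00 | 10.00 | 55.00 | 22000.00 | 121000.00
horizontal leg | 480.00 | 40.00 | 6.00 | 19200.00 | 2880.00
Σ | 2680.00 |  |  | 41200.00 | 123880.00
X̄ = 41200.00 / 2680.00 = 15.37 mm
Ȳ = 123880.00 / 2680.00 = 46.22 mm

X̄ = 15.37 mm, Ȳ = 46.22 mm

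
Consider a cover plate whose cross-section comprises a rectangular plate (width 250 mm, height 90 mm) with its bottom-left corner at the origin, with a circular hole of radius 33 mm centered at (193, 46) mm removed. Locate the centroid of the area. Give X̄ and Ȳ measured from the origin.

X̄ = 112.81 mm, Ȳ = 44.82 mm

plate: A = 250 × 90 = 22500.00, centroid at (125.00, 45.00).
hole: A = −π·33² = -3421.19, centroid at (193.00, 46.00).
ΣA = 19078.81 mm²
ΣAX̄ = (22500.00)(125.00) + (-3421.19)(193.00) = 2152209.48 mm³
ΣAȲ = (22500.00)(45.00) + (-3421.19)(46.00) = 855125.06 mm³
X̄ = 2152209.48 / 19078.81 = 112.81 mm
Ȳ = 855125.06 / 19078.81 = 44.82 mm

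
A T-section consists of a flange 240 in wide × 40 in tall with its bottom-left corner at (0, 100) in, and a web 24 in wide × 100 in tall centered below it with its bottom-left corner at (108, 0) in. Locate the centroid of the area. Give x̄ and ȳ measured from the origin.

x̄ = 120.00 in, ȳ = 106.00 in

Part | A | x̄ᵢ | ȳᵢ | A·x̄ᵢ | A·ȳᵢ
web | 2400.00 | 120.00 | 50.00 | 288000.00 | 120000.00
flange | 9600.00 | 120.00 | 120.00 | 1152000.00 | 1152000.00
Σ | 12000.00 |  |  | 1440000.00 | 1272000.00
x̄ = 1440000.00 / 12000.00 = 120.00 in
ȳ = 1272000.00 / 12000.00 = 106.00 in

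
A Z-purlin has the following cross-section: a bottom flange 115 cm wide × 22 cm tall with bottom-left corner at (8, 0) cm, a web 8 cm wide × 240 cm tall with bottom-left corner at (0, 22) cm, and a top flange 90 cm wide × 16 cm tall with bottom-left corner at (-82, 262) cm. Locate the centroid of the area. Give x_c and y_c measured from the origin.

x_c = 20.39 cm, y_c = 117.02 cm

bottom flange: A = 115 × 22 = 2530.00, centroid at (65.50, 11.00).
web: A = 8 × 240 = 1920.00, centroid at (4.00, 142.00).
top flange: A = 90 × 16 = 1440.00, centroid at (-37.00, 270.00).
ΣA = 5890.00 cm², ΣAx_c = 120115.00 cm³, ΣAy_c = 689270.00 cm³.
x_c = 120115.00/5890.00 = 20.39 cm; y_c = 689270.00/5890.00 = 117.02 cm.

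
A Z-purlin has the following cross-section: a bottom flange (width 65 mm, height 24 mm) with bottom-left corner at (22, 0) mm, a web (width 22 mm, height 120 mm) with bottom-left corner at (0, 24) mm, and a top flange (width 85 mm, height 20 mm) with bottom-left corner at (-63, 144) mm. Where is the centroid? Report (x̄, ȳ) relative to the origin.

bottom flange: A = 65 × 24 = 1560.00, centroid at (54.50, 12.00).
web: A = 22 × 120 = 2640.00, centroid at (11.00, 84.00).
top flange: A = 85 × 20 = 1700.00, centroid at (-20.50, 154.00).
ΣA = 5900.00 mm², ΣAx̄ = 79210.00 mm³, ΣAȳ = 502280.00 mm³.
x̄ = 79210.00/5900.00 = 13.43 mm; ȳ = 502280.00/5900.00 = 85.13 mm.

x̄ = 13.43 mm, ȳ = 85.13 mm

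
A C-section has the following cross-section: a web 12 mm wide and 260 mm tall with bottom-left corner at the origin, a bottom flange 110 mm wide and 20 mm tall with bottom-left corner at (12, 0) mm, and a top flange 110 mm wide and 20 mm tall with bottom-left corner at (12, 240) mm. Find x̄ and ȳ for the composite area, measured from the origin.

web: A = 12 × 260 = 3120.00, centroid at (6.00, 130.00).
bottom flange: A = 110 × 20 = 2200.00, centroid at (67.00, 10.00).
top flange: A = 110 × 20 = 2200.00, centroid at (67.00, 250.00).
ΣA = 7520.00 mm²
ΣAx̄ = (3120.00)(6.00) + (2200.00)(67.00) + (2200.00)(67.00) = 313520.00 mm³
ΣAȳ = (3120.00)(130.00) + (2200.00)(10.00) + (2200.00)(250.00) = 977600.00 mm³
x̄ = 313520.00 / 7520.00 = 41.69 mm
ȳ = 977600.00 / 7520.00 = 130.00 mm

x̄ = 41.69 mm, ȳ = 130.00 mm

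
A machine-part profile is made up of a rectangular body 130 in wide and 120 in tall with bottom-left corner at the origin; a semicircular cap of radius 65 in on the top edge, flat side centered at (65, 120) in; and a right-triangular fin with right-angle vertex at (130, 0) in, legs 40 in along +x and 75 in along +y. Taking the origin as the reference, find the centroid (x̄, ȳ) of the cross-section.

x̄ = 69.95 in, ȳ = 82.28 in

rectangular body: A = 130 × 120 = 15600.00, centroid at (65.00, 60.00).
semicircular top: A = ½π·65² = 6636.61, centroid at (65.00, 147.59).
triangular fin: A = ½·40·75 = 1500.00, centroid at (143.33, 25.00).
ΣA = 23736.61 in²
ΣAx̄ = (15600.00)(65.00) + (6636.61)(65.00) + (1500.00)(143.33) = 1660379.94 in³
ΣAȳ = (15600.00)(60.00) + (6636.61)(147.59) + (1500.00)(25.00) = 1952977.07 in³
x̄ = 1660379.94 / 23736.61 = 69.95 in
ȳ = 1952977.07 / 23736.61 = 82.28 in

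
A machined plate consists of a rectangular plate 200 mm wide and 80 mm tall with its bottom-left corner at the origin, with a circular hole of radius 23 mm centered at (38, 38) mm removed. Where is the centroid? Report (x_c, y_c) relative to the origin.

plate: A = 200 × 80 = 16000.00, centroid at (100.00, 40.00).
hole: A = −π·23² = -1661.90, centroid at (38.00, 38.00).
ΣA = 14338.10 mm²
ΣAx_c = (16000.00)(100.00) + (-1661.90)(38.00) = 1536847.70 mm³
ΣAy_c = (16000.00)(40.00) + (-1661.90)(38.00) = 576847.70 mm³
x_c = 1536847.70 / 14338.10 = 107.19 mm
y_c = 576847.70 / 14338.10 = 40.23 mm

x_c = 107.19 mm, y_c = 40.23 mm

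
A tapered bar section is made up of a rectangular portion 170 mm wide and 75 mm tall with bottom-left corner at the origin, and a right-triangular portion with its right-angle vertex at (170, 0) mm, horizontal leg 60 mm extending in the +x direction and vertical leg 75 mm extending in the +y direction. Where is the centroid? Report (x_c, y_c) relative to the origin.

Part | A | x̄ᵢ | ȳᵢ | A·x̄ᵢ | A·ȳᵢ
rectangular portion | 12750.00 | 85.00 | 37.50 | 1083750.00 | 478125.00
triangular portion | 2250.00 | 190.00 | 25.00 | 427500.00 | 56250.00
Σ | 15000.00 |  |  | 1511250.00 | 534375.00
x_c = 1511250.00 / 15000.00 = 100.75 mm
y_c = 534375.00 / 15000.00 = 35.62 mm

x_c = 100.75 mm, y_c = 35.62 mm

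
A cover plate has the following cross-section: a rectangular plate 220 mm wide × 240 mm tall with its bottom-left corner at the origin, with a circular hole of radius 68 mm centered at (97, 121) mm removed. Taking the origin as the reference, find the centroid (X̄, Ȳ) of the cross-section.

X̄ = 114.93 mm, Ȳ = 119.62 mm

plate: A = 220 × 240 = 52800.00, centroid at (110.00, 120.00).
hole: A = −π·68² = -14526.72, centroid at (97.00, 121.00).
ΣA = 38273.28 mm²
ΣAX̄ = (52800.00)(110.00) + (-14526.72)(97.00) = 4398907.73 mm³
ΣAȲ = (52800.00)(120.00) + (-14526.72)(121.00) = 4578266.34 mm³
X̄ = 4398907.73 / 38273.28 = 114.93 mm
Ȳ = 4578266.34 / 38273.28 = 119.62 mm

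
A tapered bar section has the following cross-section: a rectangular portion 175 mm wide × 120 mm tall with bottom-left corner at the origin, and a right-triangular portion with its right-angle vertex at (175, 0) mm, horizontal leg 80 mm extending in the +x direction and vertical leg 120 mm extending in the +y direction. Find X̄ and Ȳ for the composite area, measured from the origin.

X̄ = 108.74 mm, Ȳ = 56.28 mm

rectangular portion: A = 175 × 120 = 21000.00, centroid at (87.50, 60.00).
triangular portion: A = ½·80·120 = 4800.00, centroid at (201.67, 40.00).
ΣA = 25800.00 mm², ΣAX̄ = 2805500.00 mm³, ΣAȲ = 1452000.00 mm³.
X̄ = 2805500.00/25800.00 = 108.74 mm; Ȳ = 1452000.00/25800.00 = 56.28 mm.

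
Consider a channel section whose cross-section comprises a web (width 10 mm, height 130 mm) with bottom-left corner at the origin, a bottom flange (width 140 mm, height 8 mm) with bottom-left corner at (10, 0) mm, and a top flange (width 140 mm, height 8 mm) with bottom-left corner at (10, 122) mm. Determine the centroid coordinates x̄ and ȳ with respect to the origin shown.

web: A = 10 × 130 = 1300.00, centroid at (5.00, 65.00).
bottom flange: A = 140 × 8 = 1120.00, centroid at (80.00, 4.00).
top flange: A = 140 × 8 = 1120.00, centroid at (80.00, 126.00).
ΣA = 3540.00 mm²
ΣAx̄ = (1300.00)(5.00) + (1120.00)(80.00) + (1120.00)(80.00) = 185700.00 mm³
ΣAȳ = (1300.00)(65.00) + (1120.00)(4.00) + (1120.00)(126.00) = 230100.00 mm³
x̄ = 185700.00 / 3540.00 = 52.46 mm
ȳ = 230100.00 / 3540.00 = 65.00 mm

x̄ = 52.46 mm, ȳ = 65.00 mm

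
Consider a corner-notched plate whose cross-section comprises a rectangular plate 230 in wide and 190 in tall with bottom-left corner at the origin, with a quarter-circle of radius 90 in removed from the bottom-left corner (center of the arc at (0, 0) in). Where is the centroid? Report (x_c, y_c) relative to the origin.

Part | A | x̄ᵢ | ȳᵢ | A·x̄ᵢ | A·ȳᵢ
plate | 43700.00 | 115.00 | 95.00 | 5025500.00 | 4151500.00
removed quarter-circle | -6361.73 | 38.20 | 38.20 | -243000.00 | -243000.00
Σ | 37338.27 |  |  | 4782500.00 | 3908500.00
x_c = 4782500.00 / 37338.27 = 128.09 in
y_c = 3908500.00 / 37338.27 = 104.68 in

x_c = 128.09 in, y_c = 104.68 in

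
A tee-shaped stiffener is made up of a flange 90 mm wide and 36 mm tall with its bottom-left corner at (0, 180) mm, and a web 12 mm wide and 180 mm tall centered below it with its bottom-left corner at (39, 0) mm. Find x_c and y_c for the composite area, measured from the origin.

x_c = 45.00 mm, y_c = 154.80 mm

web: A = 12 × 180 = 2160.00, centroid at (45.00, 90.00).
flange: A = 90 × 36 = 3240.00, centroid at (45.00, 198.00).
ΣA = 5400.00 mm², ΣAx_c = 243000.00 mm³, ΣAy_c = 835920.00 mm³.
x_c = 243000.00/5400.00 = 45.00 mm; y_c = 835920.00/5400.00 = 154.80 mm.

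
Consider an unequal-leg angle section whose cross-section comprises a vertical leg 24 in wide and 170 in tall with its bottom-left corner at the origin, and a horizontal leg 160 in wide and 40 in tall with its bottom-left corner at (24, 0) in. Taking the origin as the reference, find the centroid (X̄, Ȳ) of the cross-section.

vertical leg: A = 24 × 170 = 4080.00, centroid at (12.00, 85.00).
horizontal leg: A = 160 × 40 = 6400.00, centroid at (104.00, 20.00).
ΣA = 10480.00 in²
ΣAX̄ = (4080.00)(12.00) + (6400.00)(104.00) = 714560.00 in³
ΣAȲ = (4080.00)(85.00) + (6400.00)(20.00) = 474800.00 in³
X̄ = 714560.00 / 10480.00 = 68.18 in
Ȳ = 474800.00 / 10480.00 = 45.31 in

X̄ = 68.18 in, Ȳ = 45.31 in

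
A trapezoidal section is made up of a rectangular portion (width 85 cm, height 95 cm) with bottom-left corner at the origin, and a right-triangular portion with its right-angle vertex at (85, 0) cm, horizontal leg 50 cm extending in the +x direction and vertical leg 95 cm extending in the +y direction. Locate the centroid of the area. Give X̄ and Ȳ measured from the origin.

X̄ = 55.95 cm, Ȳ = 43.90 cm

Part | A | x̄ᵢ | ȳᵢ | A·x̄ᵢ | A·ȳᵢ
rectangular portion | 8075.00 | 42.50 | 47.50 | 343187.50 | 383562.50
triangular portion | 2375.00 | 101.67 | 31.67 | 241458.33 | 75208.33
Σ | 10450.00 |  |  | 584645.83 | 458770.83
X̄ = 584645.83 / 10450.00 = 55.95 cm
Ȳ = 458770.83 / 10450.00 = 43.90 cm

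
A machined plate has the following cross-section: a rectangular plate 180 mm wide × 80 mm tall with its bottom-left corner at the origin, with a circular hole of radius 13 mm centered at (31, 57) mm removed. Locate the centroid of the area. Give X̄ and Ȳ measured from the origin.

Part | A | x̄ᵢ | ȳᵢ | A·x̄ᵢ | A·ȳᵢ
plate | 14400.00 | 90.00 | 40.00 | 1296000.00 | 576000.00
hole | -530.93 | 31.00 | 57.00 | -16458.80 | -30262.96
Σ | 13869.07 |  |  | 1279541.20 | 545737.04
X̄ = 1279541.20 / 13869.07 = 92.26 mm
Ȳ = 545737.04 / 13869.07 = 39.35 mm

X̄ = 92.26 mm, Ȳ = 39.35 mm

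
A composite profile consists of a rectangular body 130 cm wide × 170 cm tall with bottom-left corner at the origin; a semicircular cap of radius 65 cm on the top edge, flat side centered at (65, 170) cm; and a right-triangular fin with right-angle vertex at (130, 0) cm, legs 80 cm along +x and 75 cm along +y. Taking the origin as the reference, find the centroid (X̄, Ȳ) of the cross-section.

rectangular body: A = 130 × 170 = 22100.00, centroid at (65.00, 85.00).
semicircular top: A = ½π·65² = 6636.61, centroid at (65.00, 197.59).
triangular fin: A = ½·80·75 = 3000.00, centroid at (156.67, 25.00).
ΣA = 31736.61 cm², ΣAX̄ = 2337879.94 cm³, ΣAȲ = 3264807.80 cm³.
X̄ = 2337879.94/31736.61 = 73.67 cm; Ȳ = 3264807.80/31736.61 = 102.87 cm.

X̄ = 73.67 cm, Ȳ = 102.87 cm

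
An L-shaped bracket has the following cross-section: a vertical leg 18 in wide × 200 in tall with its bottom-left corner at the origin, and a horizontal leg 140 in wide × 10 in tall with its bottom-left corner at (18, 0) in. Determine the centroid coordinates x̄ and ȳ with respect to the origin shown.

x̄ = 31.12 in, ȳ = 73.40 in

vertical leg: A = 18 × 200 = 3600.00, centroid at (9.00, 100.00).
horizontal leg: A = 140 × 10 = 1400.00, centroid at (88.00, 5.00).
ΣA = 5000.00 in²
ΣAx̄ = (3600.00)(9.00) + (1400.00)(88.00) = 155600.00 in³
ΣAȳ = (3600.00)(100.00) + (1400.00)(5.00) = 367000.00 in³
x̄ = 155600.00 / 5000.00 = 31.12 in
ȳ = 367000.00 / 5000.00 = 73.40 in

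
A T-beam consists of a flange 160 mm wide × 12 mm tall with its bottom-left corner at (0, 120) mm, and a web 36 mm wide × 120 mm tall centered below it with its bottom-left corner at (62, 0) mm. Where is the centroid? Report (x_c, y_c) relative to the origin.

web: A = 36 × 120 = 4320.00, centroid at (80.00, 60.00).
flange: A = 160 × 12 = 1920.00, centroid at (80.00, 126.00).
ΣA = 6240.00 mm², ΣAx_c = 499200.00 mm³, ΣAy_c = 501120.00 mm³.
x_c = 499200.00/6240.00 = 80.00 mm; y_c = 501120.00/6240.00 = 80.31 mm.

x_c = 80.00 mm, y_c = 80.31 mm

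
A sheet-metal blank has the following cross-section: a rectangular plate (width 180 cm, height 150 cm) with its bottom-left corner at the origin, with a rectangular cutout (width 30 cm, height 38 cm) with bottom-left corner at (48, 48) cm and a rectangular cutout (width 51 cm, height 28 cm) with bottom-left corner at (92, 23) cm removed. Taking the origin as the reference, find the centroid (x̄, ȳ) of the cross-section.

plate: A = 180 × 150 = 27000.00, centroid at (90.00, 75.00).
hole 1: A = −(30 × 38) = -1140.00, centroid at (63.00, 67.00).
hole 2: A = −(51 × 28) = -1428.00, centroid at (117.50, 37.00).
ΣA = 24432.00 cm², ΣAx̄ = 2190390.00 cm³, ΣAȳ = 1895784.00 cm³.
x̄ = 2190390.00/24432.00 = 89.65 cm; ȳ = 1895784.00/24432.00 = 77.59 cm.

x̄ = 89.65 cm, ȳ = 77.59 cm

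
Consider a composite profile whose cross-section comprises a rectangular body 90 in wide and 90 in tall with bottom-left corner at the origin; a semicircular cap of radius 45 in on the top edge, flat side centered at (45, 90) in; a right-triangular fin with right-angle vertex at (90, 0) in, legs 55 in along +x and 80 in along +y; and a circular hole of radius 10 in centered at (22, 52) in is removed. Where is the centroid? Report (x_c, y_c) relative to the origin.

Part | A | x̄ᵢ | ȳᵢ | A·x̄ᵢ | A·ȳᵢ
rectangular body | 8100.00 | 45.00 | 45.00 | 364500.00 | 364500.00
semicircular top | 3180.86 | 45.00 | 109.10 | 143138.82 | 347027.63
triangular fin | 2200.00 | 108.33 | 26.67 | 238333.33 | 58666.67
hole | -314.16 | 22.00 | 52.00 | -6911.50 | -16336.28
Σ | 13166.70 |  |  | 739060.64 | 753858.02
x_c = 739060.64 / 13166.70 = 56.13 in
y_c = 753858.02 / 13166.70 = 57.25 in

x_c = 56.13 in, y_c = 57.25 in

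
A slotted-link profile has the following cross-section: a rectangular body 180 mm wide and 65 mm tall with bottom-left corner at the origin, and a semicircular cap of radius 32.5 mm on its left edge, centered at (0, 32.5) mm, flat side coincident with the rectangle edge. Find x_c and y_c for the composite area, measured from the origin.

rectangular body: A = 180 × 65 = 11700.00, centroid at (90.00, 32.50).
semicircular end: A = ½π·32.5² = 1659.15, centroid at (-13.79, 32.50).
ΣA = 13359.15 mm²
ΣAx_c = (11700.00)(90.00) + (1659.15)(-13.79) = 1030114.58 mm³
ΣAy_c = (11700.00)(32.50) + (1659.15)(32.50) = 434172.49 mm³
x_c = 1030114.58 / 13359.15 = 77.11 mm
y_c = 434172.49 / 13359.15 = 32.50 mm

x_c = 77.11 mm, y_c = 32.50 mm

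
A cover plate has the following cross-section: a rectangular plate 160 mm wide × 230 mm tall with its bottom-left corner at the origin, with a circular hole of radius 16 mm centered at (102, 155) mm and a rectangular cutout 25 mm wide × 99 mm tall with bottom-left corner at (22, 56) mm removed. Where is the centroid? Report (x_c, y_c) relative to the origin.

Part | A | x̄ᵢ | ȳᵢ | A·x̄ᵢ | A·ȳᵢ
plate | 36800.00 | 80.00 | 115.00 | 2944000.00 | 4232000.00
hole 1 | -804.25 | 102.00 | 155.00 | -82033.27 | -124658.40
hole 2 | -2475.00 | 34.50 | 105.50 | -85387.50 | -261112.50
Σ | 33520.75 |  |  | 2776579.23 | 3846229.10
x_c = 2776579.23 / 33520.75 = 82.83 mm
y_c = 3846229.10 / 33520.75 = 114.74 mm

x_c = 82.83 mm, y_c = 114.74 mm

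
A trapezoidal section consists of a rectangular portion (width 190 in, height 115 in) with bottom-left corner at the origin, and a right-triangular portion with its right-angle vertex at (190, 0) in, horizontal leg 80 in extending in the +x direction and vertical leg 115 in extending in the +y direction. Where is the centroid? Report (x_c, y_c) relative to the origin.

x_c = 116.16 in, y_c = 54.17 in

rectangular portion: A = 190 × 115 = 21850.00, centroid at (95.00, 57.50).
triangular portion: A = ½·80·115 = 4600.00, centroid at (216.67, 38.33).
ΣA = 26450.00 in², ΣAx_c = 3072416.67 in³, ΣAy_c = 1432708.33 in³.
x_c = 3072416.67/26450.00 = 116.16 in; y_c = 1432708.33/26450.00 = 54.17 in.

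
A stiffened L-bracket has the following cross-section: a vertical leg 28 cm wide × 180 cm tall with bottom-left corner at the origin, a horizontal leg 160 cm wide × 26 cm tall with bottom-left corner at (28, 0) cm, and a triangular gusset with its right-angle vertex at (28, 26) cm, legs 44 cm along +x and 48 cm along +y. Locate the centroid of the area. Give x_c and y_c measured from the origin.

vertical leg: A = 28 × 180 = 5040.00, centroid at (14.00, 90.00).
horizontal leg: A = 160 × 26 = 4160.00, centroid at (108.00, 13.00).
gusset: A = ½·44·48 = 1056.00, centroid at (42.67, 42.00).
ΣA = 10256.00 cm²
ΣAx_c = (5040.00)(14.00) + (4160.00)(108.00) + (1056.00)(42.67) = 564896.00 cm³
ΣAy_c = (5040.00)(90.00) + (4160.00)(13.00) + (1056.00)(42.00) = 552032.00 cm³
x_c = 564896.00 / 10256.00 = 55.08 cm
y_c = 552032.00 / 10256.00 = 53.83 cm

x_c = 55.08 cm, y_c = 53.83 cm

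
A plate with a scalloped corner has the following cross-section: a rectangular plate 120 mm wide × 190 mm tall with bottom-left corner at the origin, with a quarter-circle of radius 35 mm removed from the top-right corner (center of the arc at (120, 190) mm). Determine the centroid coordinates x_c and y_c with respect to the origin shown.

plate: A = 120 × 190 = 22800.00, centroid at (60.00, 95.00).
removed quarter-circle: A = −¼π·35² = -962.11, centroid at (105.15, 175.15).
ΣA = 21837.89 mm²
ΣAx_c = (22800.00)(60.00) + (-962.11)(105.15) = 1266838.14 mm³
ΣAy_c = (22800.00)(95.00) + (-962.11)(175.15) = 1997490.24 mm³
x_c = 1266838.14 / 21837.89 = 58.01 mm
y_c = 1997490.24 / 21837.89 = 91.47 mm

x_c = 58.01 mm, y_c = 91.47 mm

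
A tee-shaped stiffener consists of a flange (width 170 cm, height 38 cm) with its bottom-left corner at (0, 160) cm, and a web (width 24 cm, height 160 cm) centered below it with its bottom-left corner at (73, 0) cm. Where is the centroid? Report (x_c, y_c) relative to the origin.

x_c = 85.00 cm, y_c = 142.09 cm

web: A = 24 × 160 = 3840.00, centroid at (85.00, 80.00).
flange: A = 170 × 38 = 6460.00, centroid at (85.00, 179.00).
ΣA = 10300.00 cm²
ΣAx_c = (3840.00)(85.00) + (6460.00)(85.00) = 875500.00 cm³
ΣAy_c = (3840.00)(80.00) + (6460.00)(179.00) = 1463540.00 cm³
x_c = 875500.00 / 10300.00 = 85.00 cm
y_c = 1463540.00 / 10300.00 = 142.09 cm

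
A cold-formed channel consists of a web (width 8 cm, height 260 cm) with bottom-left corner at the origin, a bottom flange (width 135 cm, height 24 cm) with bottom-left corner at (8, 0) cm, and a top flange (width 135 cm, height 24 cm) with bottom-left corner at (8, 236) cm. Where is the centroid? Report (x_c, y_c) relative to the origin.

Part | A | x̄ᵢ | ȳᵢ | A·x̄ᵢ | A·ȳᵢ
web | 2080.00 | 4.00 | 130.00 | 8320.00 | 270400.00
bottom flange | 3240.00 | 75.50 | 12.00 | 244620.00 | 38880.00
top flange | 3240.00 | 75.50 | 248.00 | 244620.00 | 803520.00
Σ | 8560.00 |  |  | 497560.00 | 1112800.00
x_c = 497560.00 / 8560.00 = 58.13 cm
y_c = 1112800.00 / 8560.00 = 130.00 cm

x_c = 58.13 cm, y_c = 130.00 cm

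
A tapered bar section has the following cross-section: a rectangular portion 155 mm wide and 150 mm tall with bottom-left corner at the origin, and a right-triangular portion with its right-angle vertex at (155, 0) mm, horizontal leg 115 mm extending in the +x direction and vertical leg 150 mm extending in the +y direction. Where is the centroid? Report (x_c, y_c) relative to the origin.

x_c = 108.84 mm, y_c = 68.24 mm

rectangular portion: A = 155 × 150 = 23250.00, centroid at (77.50, 75.00).
triangular portion: A = ½·115·150 = 8625.00, centroid at (193.33, 50.00).
ΣA = 31875.00 mm², ΣAx_c = 3469375.00 mm³, ΣAy_c = 2175000.00 mm³.
x_c = 3469375.00/31875.00 = 108.84 mm; y_c = 2175000.00/31875.00 = 68.24 mm.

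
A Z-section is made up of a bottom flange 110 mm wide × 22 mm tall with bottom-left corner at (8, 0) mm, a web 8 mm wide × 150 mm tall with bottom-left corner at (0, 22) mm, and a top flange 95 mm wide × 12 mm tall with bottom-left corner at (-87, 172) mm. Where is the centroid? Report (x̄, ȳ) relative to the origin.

x̄ = 23.58 mm, ȳ = 72.68 mm

bottom flange: A = 110 × 22 = 2420.00, centroid at (63.00, 11.00).
web: A = 8 × 150 = 1200.00, centroid at (4.00, 97.00).
top flange: A = 95 × 12 = 1140.00, centroid at (-39.50, 178.00).
ΣA = 4760.00 mm², ΣAx̄ = 112230.00 mm³, ΣAȳ = 345940.00 mm³.
x̄ = 112230.00/4760.00 = 23.58 mm; ȳ = 345940.00/4760.00 = 72.68 mm.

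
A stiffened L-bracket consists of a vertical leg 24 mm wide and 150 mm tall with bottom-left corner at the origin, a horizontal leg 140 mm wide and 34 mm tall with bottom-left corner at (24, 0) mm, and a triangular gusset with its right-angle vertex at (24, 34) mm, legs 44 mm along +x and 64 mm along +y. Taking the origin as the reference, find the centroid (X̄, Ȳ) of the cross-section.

X̄ = 55.80 mm, Ȳ = 43.90 mm

vertical leg: A = 24 × 150 = 3600.00, centroid at (12.00, 75.00).
horizontal leg: A = 140 × 34 = 4760.00, centroid at (94.00, 17.00).
gusset: A = ½·44·64 = 1408.00, centroid at (38.67, 55.33).
ΣA = 9768.00 mm², ΣAX̄ = 545082.67 mm³, ΣAȲ = 428829.33 mm³.
X̄ = 545082.67/9768.00 = 55.80 mm; Ȳ = 428829.33/9768.00 = 43.90 mm.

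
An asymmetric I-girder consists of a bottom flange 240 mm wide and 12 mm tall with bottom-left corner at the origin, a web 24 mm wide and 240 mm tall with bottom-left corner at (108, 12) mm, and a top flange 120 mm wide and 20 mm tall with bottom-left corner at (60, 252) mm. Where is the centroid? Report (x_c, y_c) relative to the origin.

x_c = 120.00 mm, y_c = 127.39 mm

Part | A | x̄ᵢ | ȳᵢ | A·x̄ᵢ | A·ȳᵢ
bottom flange | 2880.00 | 120.00 | 6.00 | 345600.00 | 17280.00
web | 5760.00 | 120.00 | 132.00 | 691200.00 | 760320.00
top flange | 2400.00 | 120.00 | 262.00 | 288000.00 | 628800.00
Σ | 11040.00 |  |  | 1324800.00 | 1406400.00
x_c = 1324800.00 / 11040.00 = 120.00 mm
y_c = 1406400.00 / 11040.00 = 127.39 mm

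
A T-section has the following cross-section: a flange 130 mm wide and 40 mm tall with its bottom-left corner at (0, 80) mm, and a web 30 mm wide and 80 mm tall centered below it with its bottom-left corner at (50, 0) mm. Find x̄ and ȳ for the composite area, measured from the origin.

x̄ = 65.00 mm, ȳ = 81.05 mm

Part | A | x̄ᵢ | ȳᵢ | A·x̄ᵢ | A·ȳᵢ
web | 2400.00 | 65.00 | 40.00 | 156000.00 | 96000.00
flange | 5200.00 | 65.00 | 100.00 | 338000.00 | 520000.00
Σ | 7600.00 |  |  | 494000.00 | 616000.00
x̄ = 494000.00 / 7600.00 = 65.00 mm
ȳ = 616000.00 / 7600.00 = 81.05 mm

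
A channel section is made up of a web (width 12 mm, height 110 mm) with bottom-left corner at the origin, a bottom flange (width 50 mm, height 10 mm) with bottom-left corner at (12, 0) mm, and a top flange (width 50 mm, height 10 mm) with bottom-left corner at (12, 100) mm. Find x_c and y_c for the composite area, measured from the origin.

web: A = 12 × 110 = 1320.00, centroid at (6.00, 55.00).
bottom flange: A = 50 × 10 = 500.00, centroid at (37.00, 5.00).
top flange: A = 50 × 10 = 500.00, centroid at (37.00, 105.00).
ΣA = 2320.00 mm²
ΣAx_c = (1320.00)(6.00) + (500.00)(37.00) + (500.00)(37.00) = 44920.00 mm³
ΣAy_c = (1320.00)(55.00) + (500.00)(5.00) + (500.00)(105.00) = 127600.00 mm³
x_c = 44920.00 / 2320.00 = 19.36 mm
y_c = 127600.00 / 2320.00 = 55.00 mm

x_c = 19.36 mm, y_c = 55.00 mm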